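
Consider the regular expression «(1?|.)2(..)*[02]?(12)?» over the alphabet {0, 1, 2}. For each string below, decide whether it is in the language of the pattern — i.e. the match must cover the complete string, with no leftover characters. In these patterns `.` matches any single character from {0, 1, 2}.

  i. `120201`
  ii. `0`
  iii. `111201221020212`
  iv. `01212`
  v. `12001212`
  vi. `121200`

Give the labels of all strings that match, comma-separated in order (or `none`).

i, v, vi

i. `120201` → match
ii. `0` → no match
iii → no match
iv. `01212` → no match
v. `12001212` → match
vi. `121200` → match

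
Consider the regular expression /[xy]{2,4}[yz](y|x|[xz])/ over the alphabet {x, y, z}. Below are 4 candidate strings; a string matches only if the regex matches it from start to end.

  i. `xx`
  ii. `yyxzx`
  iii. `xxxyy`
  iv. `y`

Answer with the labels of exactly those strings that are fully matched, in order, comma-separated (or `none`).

ii, iii

i → no match
ii → match
iii → match
iv → no match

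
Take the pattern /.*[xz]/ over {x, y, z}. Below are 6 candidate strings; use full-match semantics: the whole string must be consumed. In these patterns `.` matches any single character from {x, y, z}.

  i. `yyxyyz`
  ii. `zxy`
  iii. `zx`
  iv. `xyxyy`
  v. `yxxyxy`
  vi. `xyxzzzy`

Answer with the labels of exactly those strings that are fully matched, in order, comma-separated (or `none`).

i, iii

i → match
ii → no match
iii → match
iv → no match
v → no match
vi → no match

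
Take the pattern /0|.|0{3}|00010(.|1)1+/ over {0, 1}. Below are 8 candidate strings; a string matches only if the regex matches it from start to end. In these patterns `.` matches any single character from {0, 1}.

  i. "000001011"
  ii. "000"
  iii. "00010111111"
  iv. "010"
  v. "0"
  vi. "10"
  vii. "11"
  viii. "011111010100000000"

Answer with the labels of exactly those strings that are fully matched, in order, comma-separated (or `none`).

ii, iii, v

i → no match
ii → match
iii → match
iv → no match
v → match
vi → no match
vii → no match
viii → no match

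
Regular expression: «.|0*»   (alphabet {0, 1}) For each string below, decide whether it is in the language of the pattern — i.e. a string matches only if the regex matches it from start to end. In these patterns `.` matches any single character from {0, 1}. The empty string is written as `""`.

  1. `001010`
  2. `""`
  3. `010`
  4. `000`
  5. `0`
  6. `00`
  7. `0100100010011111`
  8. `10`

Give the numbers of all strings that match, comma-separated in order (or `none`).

2, 4, 5, 6

1 → no match
2 → match
3 → no match
4 → match
5 → match
6 → match
7 → no match
8 → no match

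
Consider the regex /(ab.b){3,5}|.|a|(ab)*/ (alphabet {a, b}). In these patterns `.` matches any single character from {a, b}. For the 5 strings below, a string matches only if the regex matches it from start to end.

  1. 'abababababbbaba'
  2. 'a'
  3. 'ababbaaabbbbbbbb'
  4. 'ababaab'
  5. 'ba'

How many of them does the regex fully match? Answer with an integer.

1

1 → no match
2 → match
3 → no match
4 → no match
5 → no match
Total matched: 1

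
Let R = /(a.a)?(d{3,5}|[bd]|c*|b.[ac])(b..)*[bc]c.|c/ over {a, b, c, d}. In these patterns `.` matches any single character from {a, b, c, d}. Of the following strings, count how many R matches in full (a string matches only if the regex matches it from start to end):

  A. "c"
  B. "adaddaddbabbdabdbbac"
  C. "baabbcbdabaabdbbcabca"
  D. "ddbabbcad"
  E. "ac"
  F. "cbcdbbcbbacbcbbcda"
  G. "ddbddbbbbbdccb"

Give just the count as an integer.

2

A → match
B → no match
C → match
D → no match
E → no match
F → no match
G → no match
Total matched: 2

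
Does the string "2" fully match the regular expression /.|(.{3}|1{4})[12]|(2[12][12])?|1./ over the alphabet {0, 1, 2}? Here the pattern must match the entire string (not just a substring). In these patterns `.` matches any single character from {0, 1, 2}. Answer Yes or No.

Yes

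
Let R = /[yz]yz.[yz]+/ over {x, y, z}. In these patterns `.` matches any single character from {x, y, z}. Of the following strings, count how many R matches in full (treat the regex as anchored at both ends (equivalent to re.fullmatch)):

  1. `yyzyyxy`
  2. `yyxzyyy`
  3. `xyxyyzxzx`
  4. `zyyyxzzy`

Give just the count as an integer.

0

1 → no match
2 → no match
3 → no match
4 → no match
Total matched: 0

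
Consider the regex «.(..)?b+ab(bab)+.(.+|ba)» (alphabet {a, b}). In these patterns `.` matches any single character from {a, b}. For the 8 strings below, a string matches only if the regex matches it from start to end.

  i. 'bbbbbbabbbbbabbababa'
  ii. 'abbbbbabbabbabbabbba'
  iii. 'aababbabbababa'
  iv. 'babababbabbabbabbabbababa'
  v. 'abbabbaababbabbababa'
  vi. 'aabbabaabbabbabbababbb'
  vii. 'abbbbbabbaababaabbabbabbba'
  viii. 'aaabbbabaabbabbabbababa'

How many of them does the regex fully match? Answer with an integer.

i → no match
ii → match
iii → no match
iv → no match
v → no match
vi → no match
vii → no match
viii → no match
Total matched: 1

1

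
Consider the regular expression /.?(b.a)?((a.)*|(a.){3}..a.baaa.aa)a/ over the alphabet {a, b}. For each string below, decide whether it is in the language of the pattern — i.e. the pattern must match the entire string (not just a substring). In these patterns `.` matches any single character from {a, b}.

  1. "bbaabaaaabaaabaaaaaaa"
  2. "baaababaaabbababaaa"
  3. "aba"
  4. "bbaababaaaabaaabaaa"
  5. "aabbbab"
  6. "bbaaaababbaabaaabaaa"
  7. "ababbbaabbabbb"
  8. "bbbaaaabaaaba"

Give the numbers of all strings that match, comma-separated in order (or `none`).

1, 3, 8

1 → match
2 → no match
3 → match
4 → no match
5 → no match — must end with "a"
6 → no match
7 → no match — must end with "a"
8 → match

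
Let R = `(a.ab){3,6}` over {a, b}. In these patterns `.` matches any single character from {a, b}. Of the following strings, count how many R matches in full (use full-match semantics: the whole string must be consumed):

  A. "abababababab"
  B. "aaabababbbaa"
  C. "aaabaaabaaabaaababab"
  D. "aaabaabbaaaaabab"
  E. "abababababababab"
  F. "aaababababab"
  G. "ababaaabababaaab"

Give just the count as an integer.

5

A → match
B → no match — must end with "ab"
C → match
D → no match
E → match
F → match
G → match
Total matched: 5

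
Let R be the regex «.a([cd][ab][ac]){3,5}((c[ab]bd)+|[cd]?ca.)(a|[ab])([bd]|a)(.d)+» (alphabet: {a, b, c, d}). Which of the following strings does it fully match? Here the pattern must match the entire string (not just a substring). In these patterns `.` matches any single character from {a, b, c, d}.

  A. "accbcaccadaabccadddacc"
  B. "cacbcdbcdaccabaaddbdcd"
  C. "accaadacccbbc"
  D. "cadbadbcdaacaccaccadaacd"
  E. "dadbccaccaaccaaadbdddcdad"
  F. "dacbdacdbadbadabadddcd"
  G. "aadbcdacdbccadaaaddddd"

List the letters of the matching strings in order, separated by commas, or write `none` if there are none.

A → no match — must end with "d"
B → match
C → no match — must end with "d"
D → match
E → match
F → no match
G → match

B, D, E, G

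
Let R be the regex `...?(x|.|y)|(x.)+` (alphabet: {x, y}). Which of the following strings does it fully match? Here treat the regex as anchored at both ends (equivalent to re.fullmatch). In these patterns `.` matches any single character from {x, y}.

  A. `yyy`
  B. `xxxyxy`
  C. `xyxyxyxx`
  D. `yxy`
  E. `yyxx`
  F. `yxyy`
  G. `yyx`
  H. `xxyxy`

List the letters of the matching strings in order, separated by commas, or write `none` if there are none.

A. `yyy` → match
B. `xxxyxy` → match
C. `xyxyxyxx` → match
D. `yxy` → match
E. `yyxx` → match
F. `yxyy` → match
G. `yyx` → match
H. `xxyxy` → no match

A, B, C, D, E, F, G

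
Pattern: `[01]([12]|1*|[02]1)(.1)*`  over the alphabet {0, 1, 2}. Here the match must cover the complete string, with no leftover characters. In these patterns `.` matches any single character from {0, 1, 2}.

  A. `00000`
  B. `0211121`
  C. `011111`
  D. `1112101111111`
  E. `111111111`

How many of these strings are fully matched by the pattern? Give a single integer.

4

A. `00000` → no match
B. `0211121` → match
C. `011111` → match
D → match
E. `111111111` → match
Total matched: 4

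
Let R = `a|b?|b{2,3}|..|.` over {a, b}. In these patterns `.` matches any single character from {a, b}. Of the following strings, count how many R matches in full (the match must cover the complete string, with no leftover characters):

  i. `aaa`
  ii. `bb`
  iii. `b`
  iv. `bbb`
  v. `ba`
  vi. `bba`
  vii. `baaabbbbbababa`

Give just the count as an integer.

4

i. `aaa` → no match
ii. `bb` → match
iii. `b` → match
iv. `bbb` → match
v. `ba` → match
vi. `bba` → no match
vii → no match
Total matched: 4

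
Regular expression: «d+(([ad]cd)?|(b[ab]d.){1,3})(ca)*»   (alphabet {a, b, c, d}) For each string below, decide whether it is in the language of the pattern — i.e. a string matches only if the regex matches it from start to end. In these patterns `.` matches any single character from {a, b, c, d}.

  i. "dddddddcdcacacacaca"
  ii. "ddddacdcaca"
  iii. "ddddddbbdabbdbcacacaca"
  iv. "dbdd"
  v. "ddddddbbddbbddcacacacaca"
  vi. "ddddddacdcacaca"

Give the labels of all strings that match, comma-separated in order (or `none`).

i, ii, iii, v, vi

i → match
ii → match
iii → match
iv → no match
v → match
vi → match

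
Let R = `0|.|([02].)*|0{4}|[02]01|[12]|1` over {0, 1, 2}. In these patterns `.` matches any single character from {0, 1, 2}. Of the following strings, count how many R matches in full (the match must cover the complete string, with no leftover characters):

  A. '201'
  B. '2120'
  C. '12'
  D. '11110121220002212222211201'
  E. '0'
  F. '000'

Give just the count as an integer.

3

A → match
B → match
C → no match
D → no match
E → match
F → no match
Total matched: 3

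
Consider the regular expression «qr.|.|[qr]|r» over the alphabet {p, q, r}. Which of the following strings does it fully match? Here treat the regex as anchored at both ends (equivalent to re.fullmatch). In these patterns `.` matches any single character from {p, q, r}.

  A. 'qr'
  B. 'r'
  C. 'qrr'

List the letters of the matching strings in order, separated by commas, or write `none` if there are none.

B, C

A → no match
B → match
C → match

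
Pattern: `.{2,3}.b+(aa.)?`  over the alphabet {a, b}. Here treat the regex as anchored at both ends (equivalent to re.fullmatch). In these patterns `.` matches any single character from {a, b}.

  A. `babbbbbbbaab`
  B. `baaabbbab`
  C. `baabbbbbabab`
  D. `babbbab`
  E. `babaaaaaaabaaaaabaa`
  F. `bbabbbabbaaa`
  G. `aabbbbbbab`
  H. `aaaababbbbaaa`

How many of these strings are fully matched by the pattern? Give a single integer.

A → match
B → no match
C → no match
D → no match
E → no match
F → no match
G → no match
H → no match
Total matched: 1

1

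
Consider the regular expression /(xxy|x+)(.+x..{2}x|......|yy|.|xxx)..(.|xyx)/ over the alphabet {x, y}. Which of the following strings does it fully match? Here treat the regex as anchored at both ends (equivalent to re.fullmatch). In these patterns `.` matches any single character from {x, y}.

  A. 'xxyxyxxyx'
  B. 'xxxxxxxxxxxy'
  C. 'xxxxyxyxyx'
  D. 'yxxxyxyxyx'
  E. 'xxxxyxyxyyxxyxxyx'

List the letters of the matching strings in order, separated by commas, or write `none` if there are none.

A, B, C, E

A → match
B → match
C → match
D → no match
E → match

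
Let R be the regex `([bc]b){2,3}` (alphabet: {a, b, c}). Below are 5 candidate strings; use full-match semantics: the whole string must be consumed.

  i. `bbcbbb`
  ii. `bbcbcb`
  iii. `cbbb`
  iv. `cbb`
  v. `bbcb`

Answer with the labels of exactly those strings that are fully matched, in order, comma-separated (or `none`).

i, ii, iii, v

i → match
ii → match
iii → match
iv → no match
v → match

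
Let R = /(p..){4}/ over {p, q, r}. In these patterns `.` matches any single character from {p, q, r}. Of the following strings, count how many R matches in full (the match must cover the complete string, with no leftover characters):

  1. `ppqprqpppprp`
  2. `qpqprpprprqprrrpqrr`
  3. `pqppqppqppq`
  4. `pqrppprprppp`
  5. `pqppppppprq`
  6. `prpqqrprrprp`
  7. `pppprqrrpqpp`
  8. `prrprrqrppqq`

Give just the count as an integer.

1. `ppqprqpppprp` → match
2 → no match — must start with `p`
3. `pqppqppqppq` → no match
4. `pqrppprprppp` → no match
5. `pqppppppprq` → no match
6. `prpqqrprrprp` → no match
7. `pppprqrrpqpp` → no match
8. `prrprrqrppqq` → no match
Total matched: 1

1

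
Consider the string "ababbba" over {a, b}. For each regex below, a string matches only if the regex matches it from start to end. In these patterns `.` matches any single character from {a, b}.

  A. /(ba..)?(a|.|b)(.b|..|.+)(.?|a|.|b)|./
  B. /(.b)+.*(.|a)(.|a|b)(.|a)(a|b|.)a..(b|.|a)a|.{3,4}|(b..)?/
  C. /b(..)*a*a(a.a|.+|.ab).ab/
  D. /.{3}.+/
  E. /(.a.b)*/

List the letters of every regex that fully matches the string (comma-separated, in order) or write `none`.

A, D

A → match
B → no match
C → no match — must start with "b"
D → match
E → no match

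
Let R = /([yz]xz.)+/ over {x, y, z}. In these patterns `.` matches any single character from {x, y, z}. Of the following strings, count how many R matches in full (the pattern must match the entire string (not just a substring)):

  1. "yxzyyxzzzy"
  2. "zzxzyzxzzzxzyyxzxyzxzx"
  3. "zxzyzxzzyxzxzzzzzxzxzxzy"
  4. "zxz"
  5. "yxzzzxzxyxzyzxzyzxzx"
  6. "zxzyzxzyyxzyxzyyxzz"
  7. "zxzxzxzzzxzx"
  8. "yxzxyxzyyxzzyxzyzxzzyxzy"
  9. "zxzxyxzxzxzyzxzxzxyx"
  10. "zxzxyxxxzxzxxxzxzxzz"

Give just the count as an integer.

1 → no match
2 → no match
3 → no match
4 → no match
5 → match
6 → no match
7 → match
8 → match
9 → no match
10 → no match
Total matched: 3

3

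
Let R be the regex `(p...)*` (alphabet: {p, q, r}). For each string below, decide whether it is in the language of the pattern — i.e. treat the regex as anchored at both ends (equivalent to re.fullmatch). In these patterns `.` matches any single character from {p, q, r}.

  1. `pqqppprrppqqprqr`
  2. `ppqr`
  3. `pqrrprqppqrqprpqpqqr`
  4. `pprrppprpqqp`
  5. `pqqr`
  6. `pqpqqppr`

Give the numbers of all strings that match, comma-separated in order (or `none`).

1, 2, 3, 4, 5

1 → match
2 → match
3 → match
4 → match
5 → match
6 → no match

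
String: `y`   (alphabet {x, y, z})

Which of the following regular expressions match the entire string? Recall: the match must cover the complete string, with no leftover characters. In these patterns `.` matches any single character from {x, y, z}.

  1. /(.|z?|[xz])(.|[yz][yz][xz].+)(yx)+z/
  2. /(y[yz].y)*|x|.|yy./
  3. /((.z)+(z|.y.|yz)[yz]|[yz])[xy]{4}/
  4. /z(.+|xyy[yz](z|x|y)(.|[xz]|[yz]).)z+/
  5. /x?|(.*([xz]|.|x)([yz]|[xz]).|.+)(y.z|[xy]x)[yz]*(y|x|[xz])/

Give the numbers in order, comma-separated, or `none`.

2

1 → no match — must end with `yxz`
2 → match
3 → no match
4 → no match — must start with `z`
5 → no match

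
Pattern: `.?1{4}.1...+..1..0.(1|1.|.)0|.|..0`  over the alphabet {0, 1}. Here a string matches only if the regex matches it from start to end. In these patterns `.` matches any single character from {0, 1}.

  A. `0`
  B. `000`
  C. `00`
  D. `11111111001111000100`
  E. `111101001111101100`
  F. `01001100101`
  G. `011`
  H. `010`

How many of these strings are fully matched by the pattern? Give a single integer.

4

A. `0` → match
B. `000` → match
C. `00` → no match
D → match
E → no match
F. `01001100101` → no match
G. `011` → no match
H. `010` → match
Total matched: 4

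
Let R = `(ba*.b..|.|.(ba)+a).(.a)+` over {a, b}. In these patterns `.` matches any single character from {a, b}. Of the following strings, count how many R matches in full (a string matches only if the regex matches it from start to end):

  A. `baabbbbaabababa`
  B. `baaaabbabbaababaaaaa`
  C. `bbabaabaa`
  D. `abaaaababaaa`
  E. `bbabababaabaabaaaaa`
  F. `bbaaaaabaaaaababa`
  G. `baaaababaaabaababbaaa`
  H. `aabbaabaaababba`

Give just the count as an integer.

A → match
B → match
C → match
D → match
E → match
F → match
G → no match
H → no match
Total matched: 6

6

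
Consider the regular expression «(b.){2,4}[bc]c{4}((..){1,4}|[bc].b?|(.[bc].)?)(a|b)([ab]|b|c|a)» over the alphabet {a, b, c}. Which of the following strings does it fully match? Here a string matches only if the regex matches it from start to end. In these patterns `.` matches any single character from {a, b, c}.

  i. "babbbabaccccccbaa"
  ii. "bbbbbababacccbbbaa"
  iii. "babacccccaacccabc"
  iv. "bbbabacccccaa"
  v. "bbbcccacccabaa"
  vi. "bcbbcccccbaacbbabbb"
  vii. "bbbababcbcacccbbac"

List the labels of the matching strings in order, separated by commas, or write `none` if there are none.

i → match
ii → no match
iii → match
iv → match
v → no match
vi → match
vii → no match

i, iii, iv, vi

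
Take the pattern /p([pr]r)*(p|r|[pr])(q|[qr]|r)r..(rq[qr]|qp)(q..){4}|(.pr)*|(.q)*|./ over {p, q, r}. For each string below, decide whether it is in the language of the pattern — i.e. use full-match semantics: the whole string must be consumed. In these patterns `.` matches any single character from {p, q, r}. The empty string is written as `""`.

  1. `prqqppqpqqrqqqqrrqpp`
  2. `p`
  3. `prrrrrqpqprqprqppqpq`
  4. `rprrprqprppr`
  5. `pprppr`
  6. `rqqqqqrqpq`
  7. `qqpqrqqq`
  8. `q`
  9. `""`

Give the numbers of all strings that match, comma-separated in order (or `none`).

1 → no match
2 → match
3 → match
4 → match
5 → match
6 → match
7 → match
8 → match
9 → match

2, 3, 4, 5, 6, 7, 8, 9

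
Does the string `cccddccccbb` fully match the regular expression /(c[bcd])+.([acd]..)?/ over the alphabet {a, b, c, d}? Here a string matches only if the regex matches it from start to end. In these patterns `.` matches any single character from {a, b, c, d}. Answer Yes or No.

No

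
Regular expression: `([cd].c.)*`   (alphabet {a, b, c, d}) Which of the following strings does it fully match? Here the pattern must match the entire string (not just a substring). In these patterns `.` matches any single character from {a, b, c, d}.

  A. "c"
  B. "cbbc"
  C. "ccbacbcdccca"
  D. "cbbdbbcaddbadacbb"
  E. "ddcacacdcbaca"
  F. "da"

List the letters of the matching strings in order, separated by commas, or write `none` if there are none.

A. "c" → no match
B. "cbbc" → no match
C. "ccbacbcdccca" → no match
D → no match
E → no match
F. "da" → no match

none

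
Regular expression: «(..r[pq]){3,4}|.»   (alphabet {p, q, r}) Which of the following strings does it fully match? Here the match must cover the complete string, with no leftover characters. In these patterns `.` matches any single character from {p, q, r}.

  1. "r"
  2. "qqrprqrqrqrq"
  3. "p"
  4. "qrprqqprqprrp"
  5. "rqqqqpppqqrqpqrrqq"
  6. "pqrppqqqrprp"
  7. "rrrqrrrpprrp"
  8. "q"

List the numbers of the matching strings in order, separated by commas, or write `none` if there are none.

1, 2, 3, 7, 8

1 → match
2 → match
3 → match
4 → no match
5 → no match
6 → no match
7 → match
8 → match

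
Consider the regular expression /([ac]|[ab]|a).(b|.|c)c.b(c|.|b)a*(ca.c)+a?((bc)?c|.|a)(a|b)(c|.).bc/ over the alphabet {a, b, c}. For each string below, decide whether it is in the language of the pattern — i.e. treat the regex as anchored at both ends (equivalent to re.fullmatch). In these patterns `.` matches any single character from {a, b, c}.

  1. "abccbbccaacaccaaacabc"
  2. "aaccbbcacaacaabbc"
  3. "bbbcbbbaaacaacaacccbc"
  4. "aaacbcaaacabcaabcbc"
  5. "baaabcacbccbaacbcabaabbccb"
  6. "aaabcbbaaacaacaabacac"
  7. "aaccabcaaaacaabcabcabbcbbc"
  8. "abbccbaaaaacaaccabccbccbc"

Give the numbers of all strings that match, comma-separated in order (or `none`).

8

1 → no match
2 → no match
3 → no match
4 → no match
5 → no match — must end with "bc"
6 → no match — must end with "bc"
7 → no match
8 → match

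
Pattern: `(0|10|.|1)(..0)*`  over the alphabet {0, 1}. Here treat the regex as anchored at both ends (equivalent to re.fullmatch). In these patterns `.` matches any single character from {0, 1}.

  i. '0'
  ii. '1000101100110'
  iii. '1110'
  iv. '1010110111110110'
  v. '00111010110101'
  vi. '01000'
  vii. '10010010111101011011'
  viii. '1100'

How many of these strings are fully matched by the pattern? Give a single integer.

3

i → match
ii → no match
iii → match
iv → no match
v → no match
vi → no match
vii → no match
viii → match
Total matched: 3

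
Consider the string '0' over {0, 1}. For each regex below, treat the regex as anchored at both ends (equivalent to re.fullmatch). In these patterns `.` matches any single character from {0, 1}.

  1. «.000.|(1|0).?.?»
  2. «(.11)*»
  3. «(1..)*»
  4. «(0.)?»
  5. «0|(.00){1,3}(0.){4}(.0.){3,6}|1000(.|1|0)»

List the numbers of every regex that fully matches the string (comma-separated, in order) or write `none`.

1 → match
2 → no match
3 → no match
4 → no match
5 → match

1, 5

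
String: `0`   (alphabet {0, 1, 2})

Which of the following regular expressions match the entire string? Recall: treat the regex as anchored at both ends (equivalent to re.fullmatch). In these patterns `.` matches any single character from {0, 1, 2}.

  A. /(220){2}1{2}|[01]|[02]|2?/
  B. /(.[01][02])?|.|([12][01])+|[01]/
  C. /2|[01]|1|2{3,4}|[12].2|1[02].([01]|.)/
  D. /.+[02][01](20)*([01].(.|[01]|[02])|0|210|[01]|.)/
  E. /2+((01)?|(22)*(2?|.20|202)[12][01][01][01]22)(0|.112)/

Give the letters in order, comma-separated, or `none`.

A, B, C

A → match
B → match
C → match
D → no match
E → no match — must start with `2`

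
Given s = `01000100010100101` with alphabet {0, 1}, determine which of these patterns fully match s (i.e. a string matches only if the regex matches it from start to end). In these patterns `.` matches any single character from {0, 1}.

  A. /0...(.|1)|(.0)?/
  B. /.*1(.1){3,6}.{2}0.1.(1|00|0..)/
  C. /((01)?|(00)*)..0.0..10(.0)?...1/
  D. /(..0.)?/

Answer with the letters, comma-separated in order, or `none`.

A → no match
B → no match
C → match
D → no match

C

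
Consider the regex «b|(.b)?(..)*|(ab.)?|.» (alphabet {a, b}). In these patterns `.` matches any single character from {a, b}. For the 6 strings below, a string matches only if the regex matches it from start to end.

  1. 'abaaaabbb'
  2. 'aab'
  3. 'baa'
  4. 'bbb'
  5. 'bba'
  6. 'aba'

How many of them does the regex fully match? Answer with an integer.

1. 'abaaaabbb' → no match
2. 'aab' → no match
3. 'baa' → no match
4. 'bbb' → no match
5. 'bba' → no match
6. 'aba' → match
Total matched: 1

1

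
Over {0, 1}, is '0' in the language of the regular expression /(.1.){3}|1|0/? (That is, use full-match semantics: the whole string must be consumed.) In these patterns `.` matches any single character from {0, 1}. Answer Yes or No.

Yes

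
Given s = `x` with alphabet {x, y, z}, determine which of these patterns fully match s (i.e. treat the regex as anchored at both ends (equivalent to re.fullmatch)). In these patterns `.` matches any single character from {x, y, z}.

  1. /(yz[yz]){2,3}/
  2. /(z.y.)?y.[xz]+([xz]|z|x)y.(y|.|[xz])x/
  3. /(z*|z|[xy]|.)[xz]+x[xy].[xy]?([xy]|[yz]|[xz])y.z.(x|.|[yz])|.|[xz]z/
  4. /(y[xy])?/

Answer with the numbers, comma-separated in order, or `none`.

3

1 → no match — must start with `yz`
2 → no match
3 → match
4 → no match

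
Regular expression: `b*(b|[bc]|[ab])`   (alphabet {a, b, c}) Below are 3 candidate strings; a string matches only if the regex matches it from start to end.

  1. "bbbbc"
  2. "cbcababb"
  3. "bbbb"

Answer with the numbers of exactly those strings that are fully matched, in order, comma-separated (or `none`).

1 → match
2 → no match
3 → match

1, 3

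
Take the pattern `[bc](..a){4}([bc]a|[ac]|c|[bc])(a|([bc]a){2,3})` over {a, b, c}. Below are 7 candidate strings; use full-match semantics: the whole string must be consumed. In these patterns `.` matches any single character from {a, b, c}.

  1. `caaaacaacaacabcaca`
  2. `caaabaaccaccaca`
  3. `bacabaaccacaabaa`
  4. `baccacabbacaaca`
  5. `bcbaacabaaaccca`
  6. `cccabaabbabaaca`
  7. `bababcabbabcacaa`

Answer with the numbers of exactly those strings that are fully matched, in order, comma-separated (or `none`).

1 → match
2 → match
3 → match
4 → no match
5 → no match
6 → match
7 → match

1, 2, 3, 6, 7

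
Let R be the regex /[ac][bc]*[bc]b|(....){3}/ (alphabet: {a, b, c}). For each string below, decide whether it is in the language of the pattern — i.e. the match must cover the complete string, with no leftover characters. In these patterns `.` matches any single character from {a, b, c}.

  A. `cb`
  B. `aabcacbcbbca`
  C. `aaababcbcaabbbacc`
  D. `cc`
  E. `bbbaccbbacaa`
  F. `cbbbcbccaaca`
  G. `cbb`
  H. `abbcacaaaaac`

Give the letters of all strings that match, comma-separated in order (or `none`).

A → no match
B → match
C → no match
D → no match
E → match
F → match
G → match
H → match

B, E, F, G, H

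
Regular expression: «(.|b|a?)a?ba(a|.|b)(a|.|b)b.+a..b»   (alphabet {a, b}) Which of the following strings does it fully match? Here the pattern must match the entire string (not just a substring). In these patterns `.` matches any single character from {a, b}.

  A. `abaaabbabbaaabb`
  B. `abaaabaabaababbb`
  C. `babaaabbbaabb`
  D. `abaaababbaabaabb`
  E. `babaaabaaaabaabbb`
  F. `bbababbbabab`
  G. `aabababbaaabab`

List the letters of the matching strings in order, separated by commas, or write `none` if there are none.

A → match
B → match
C → match
D → match
E → match
F → match
G → match

A, B, C, D, E, F, G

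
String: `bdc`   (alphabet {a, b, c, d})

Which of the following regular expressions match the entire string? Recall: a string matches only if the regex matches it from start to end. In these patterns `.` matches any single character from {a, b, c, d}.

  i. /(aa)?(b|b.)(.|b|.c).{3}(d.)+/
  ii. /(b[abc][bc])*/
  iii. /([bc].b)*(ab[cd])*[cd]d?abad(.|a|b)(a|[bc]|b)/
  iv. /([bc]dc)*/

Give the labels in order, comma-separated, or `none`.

i → no match
ii → no match
iii → no match
iv → match

iv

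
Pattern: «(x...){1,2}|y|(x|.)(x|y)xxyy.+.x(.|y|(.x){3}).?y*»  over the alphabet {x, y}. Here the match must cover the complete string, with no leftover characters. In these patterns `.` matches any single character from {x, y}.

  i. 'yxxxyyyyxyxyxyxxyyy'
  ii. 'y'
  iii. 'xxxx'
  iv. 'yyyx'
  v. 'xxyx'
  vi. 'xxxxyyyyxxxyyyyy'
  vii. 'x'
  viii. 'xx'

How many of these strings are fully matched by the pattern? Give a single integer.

5

i → match
ii → match
iii → match
iv → no match
v → match
vi → match
vii → no match
viii → no match
Total matched: 5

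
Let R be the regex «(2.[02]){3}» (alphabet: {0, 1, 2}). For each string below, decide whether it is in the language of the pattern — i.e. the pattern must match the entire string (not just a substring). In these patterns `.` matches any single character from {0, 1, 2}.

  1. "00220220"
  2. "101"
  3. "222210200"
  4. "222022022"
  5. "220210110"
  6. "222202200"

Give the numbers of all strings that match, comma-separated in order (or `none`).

3, 6

1 → no match — must start with "2"
2 → no match — must start with "2"
3 → match
4 → no match
5 → no match
6 → match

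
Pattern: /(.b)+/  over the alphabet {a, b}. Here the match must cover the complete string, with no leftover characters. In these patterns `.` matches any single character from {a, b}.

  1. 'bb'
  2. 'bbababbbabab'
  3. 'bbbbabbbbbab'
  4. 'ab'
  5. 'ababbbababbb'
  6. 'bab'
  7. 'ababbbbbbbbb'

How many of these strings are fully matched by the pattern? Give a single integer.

6

1 → match
2 → match
3 → match
4 → match
5 → match
6 → no match
7 → match
Total matched: 6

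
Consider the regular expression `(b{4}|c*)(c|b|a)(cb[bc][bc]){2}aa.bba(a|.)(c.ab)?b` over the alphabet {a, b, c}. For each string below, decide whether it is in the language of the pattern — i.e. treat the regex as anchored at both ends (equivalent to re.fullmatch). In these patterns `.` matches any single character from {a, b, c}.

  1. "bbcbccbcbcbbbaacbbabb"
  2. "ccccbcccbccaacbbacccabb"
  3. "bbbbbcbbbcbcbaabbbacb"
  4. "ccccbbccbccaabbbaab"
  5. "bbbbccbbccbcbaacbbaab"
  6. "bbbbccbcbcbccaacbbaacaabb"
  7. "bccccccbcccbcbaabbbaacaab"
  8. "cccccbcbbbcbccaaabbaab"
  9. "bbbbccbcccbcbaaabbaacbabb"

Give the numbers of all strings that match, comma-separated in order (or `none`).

2, 3, 4, 5, 6, 8, 9

1 → no match
2 → match
3 → match
4 → match
5 → match
6 → match
7 → no match
8 → match
9 → match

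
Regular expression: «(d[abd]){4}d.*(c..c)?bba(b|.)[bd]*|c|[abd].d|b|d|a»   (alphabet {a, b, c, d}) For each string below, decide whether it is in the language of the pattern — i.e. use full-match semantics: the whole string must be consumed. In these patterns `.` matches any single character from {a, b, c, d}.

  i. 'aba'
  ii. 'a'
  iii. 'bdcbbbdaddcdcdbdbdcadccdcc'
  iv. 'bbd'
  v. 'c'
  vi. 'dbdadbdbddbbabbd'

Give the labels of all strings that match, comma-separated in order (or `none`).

i → no match
ii → match
iii → no match
iv → match
v → match
vi → match

ii, iv, v, vi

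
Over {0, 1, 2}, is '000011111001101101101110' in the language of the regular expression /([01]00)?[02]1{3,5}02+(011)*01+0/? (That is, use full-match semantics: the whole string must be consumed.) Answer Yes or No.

No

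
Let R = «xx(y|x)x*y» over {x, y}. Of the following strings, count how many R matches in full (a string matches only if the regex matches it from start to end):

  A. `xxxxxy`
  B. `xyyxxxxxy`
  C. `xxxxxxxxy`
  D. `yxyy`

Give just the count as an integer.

2

A → match
B → no match — must start with `xx`
C → match
D → no match — must start with `xx`
Total matched: 2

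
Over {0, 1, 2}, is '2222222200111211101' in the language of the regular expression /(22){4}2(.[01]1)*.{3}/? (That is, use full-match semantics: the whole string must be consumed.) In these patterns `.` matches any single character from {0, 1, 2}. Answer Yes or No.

No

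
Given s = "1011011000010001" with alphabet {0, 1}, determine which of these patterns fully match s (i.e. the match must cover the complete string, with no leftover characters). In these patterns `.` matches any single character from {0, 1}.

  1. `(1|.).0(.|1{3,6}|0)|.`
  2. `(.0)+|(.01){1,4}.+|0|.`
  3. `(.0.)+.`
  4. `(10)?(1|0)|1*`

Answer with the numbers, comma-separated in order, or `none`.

1 → no match
2 → match
3 → match
4 → no match

2, 3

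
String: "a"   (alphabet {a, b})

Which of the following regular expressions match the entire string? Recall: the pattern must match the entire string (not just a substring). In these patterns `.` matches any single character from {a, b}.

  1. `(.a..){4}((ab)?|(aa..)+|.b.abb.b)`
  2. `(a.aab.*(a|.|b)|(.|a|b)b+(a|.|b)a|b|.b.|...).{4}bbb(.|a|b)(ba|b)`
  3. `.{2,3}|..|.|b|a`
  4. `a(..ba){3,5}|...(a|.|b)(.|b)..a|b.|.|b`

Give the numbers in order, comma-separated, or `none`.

3, 4

1 → no match
2 → no match
3 → match
4 → match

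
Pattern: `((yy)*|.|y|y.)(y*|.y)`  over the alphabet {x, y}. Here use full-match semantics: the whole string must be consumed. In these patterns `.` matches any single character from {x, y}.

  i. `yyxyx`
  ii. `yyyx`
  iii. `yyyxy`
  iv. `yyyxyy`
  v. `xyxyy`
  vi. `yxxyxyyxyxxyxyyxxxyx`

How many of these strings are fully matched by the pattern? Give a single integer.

0

i → no match
ii → no match
iii → no match
iv → no match
v → no match
vi → no match
Total matched: 0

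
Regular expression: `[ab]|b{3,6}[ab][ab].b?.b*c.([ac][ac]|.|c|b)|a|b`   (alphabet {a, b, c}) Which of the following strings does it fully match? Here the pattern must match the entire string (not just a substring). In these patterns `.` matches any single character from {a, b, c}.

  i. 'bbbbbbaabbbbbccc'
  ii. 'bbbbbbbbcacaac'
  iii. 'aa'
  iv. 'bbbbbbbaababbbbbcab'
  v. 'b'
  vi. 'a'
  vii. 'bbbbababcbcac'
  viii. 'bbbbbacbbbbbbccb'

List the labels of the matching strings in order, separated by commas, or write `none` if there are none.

i → match
ii → match
iii. 'aa' → no match
iv → match
v. 'b' → match
vi. 'a' → match
vii → match
viii → match

i, ii, iv, v, vi, vii, viii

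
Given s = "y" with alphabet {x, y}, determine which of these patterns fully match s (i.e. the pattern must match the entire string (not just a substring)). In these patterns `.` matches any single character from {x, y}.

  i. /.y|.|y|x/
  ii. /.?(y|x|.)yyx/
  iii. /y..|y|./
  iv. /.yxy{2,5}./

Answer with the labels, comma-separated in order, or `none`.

i → match
ii → no match — must end with "yyx"
iii → match
iv → no match

i, iii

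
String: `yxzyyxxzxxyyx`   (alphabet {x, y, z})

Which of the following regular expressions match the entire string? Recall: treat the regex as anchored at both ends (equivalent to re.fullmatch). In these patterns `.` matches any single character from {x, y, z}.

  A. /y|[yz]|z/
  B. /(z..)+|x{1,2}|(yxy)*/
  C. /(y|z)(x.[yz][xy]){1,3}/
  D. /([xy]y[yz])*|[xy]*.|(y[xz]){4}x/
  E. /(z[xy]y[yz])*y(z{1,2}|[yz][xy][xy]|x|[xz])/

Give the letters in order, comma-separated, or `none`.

C

A → no match
B → no match
C → match
D → no match
E → no match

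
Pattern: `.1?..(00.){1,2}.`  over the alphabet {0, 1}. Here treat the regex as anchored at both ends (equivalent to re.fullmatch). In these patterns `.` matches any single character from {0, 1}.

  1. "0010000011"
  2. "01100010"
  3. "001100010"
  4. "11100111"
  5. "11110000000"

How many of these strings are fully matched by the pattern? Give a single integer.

3

1 → match
2 → match
3 → no match
4 → no match
5 → match
Total matched: 3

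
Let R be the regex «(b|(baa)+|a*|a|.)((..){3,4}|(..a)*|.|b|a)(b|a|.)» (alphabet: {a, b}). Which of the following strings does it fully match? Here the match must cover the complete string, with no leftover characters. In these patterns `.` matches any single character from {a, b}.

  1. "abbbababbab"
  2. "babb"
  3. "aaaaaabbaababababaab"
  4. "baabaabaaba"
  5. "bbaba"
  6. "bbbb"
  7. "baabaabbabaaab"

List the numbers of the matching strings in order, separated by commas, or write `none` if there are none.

4

1 → no match
2 → no match
3 → no match
4 → match
5 → no match
6 → no match
7 → no match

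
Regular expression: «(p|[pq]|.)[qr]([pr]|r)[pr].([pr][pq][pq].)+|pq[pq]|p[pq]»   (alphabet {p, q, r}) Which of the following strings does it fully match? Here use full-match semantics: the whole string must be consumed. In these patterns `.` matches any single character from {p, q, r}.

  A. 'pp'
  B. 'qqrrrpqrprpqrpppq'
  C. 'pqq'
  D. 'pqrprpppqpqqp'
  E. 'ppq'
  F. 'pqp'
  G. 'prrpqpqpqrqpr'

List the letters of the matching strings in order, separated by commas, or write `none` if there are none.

A, C, D, F, G

A. 'pp' → match
B → no match
C. 'pqq' → match
D → match
E. 'ppq' → no match
F. 'pqp' → match
G → match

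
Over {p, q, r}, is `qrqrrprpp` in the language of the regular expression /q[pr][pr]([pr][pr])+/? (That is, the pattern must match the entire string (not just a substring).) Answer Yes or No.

No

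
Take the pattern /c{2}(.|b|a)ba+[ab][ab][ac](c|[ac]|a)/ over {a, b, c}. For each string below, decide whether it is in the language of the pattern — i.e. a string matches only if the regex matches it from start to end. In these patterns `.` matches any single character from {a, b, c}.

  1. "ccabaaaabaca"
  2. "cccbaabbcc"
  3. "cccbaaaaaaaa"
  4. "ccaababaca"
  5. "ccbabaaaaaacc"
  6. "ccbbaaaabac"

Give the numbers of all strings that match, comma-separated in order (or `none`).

1 → match
2 → match
3 → match
4 → no match
5 → no match
6 → match

1, 2, 3, 6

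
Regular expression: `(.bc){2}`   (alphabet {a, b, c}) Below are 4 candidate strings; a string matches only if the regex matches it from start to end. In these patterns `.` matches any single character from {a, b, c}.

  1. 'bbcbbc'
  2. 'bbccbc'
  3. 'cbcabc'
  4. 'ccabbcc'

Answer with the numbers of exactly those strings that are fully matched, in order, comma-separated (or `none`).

1, 2, 3

1 → match
2 → match
3 → match
4 → no match — must end with 'bc'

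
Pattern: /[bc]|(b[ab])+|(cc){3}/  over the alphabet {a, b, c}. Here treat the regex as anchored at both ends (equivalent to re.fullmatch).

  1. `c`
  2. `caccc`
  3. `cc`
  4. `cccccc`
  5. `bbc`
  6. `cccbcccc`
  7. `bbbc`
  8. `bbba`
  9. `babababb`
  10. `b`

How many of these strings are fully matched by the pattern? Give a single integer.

5

1 → match
2 → no match
3 → no match
4 → match
5 → no match
6 → no match
7 → no match
8 → match
9 → match
10 → match
Total matched: 5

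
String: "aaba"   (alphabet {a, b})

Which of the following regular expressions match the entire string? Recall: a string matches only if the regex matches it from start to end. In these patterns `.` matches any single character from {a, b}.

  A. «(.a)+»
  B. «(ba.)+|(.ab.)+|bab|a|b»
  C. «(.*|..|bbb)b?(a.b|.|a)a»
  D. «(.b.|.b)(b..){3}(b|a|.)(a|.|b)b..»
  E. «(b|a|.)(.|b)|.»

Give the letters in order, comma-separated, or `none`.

A, B, C

A → match
B → match
C → match
D → no match
E → no match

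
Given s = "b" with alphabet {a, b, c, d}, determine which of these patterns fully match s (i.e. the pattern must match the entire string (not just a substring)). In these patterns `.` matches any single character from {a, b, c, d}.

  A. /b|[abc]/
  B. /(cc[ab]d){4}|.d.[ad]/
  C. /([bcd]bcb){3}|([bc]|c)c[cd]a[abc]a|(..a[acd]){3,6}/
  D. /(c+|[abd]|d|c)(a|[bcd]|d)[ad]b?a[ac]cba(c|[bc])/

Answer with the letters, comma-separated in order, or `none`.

A

A → match
B → no match
C → no match
D → no match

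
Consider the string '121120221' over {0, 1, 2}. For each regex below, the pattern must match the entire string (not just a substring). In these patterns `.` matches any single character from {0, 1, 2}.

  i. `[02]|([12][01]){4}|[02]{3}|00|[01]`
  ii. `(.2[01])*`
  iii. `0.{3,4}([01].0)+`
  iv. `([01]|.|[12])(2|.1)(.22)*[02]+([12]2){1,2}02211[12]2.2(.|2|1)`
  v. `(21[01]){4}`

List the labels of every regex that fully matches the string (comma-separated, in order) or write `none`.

ii

i → no match
ii → match
iii → no match — must start with '0'
iv → no match
v → no match — must start with '21'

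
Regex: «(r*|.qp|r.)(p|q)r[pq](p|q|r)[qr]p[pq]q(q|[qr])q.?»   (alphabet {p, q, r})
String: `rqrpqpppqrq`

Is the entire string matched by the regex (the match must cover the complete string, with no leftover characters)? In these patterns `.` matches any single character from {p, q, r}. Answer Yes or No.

No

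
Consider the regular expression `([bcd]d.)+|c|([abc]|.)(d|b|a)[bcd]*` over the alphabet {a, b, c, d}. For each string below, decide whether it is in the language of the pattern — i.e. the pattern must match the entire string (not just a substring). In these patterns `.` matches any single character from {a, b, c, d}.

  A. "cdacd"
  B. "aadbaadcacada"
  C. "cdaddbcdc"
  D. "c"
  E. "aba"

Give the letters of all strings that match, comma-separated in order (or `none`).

C, D

A → no match
B → no match
C → match
D → match
E → no match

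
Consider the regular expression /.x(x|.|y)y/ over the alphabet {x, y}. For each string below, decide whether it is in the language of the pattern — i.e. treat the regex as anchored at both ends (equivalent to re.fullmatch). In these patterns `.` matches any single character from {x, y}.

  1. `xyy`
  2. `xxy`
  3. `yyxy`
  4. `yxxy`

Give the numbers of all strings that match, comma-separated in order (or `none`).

1 → no match
2 → no match
3 → no match
4 → match

4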